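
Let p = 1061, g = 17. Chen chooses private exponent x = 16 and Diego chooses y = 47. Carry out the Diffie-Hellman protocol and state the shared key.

173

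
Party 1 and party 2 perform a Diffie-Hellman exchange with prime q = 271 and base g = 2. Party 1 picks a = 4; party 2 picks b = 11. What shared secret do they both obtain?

14

Party 1 sends A = g^a mod q = 2^4 mod 271.
2^1 ≡ 2 (mod 271)
2^2 = (2^1)^2 ≡ 2^2 = 4 ≡ 4 (mod 271)
2^4 = (2^2)^2 ≡ 4^2 = 16 ≡ 16 (mod 271)
So A = 16. Party 2 then computes K = A^b mod q = 16^11 mod 271.
16^1 ≡ 16 (mod 271)
16^2 = (16^1)^2 ≡ 16^2 = 256 ≡ 256 (mod 271)
16^4 = (16^2)^2 ≡ 256^2 = 65536 ≡ 225 (mod 271)
16^8 = (16^4)^2 ≡ 225^2 = 50625 ≡ 219 (mod 271)
16^11 = 16^8 · 16^2 · 16^1 ≡ 219 · 256 · 16 ≡ 14 (mod 271).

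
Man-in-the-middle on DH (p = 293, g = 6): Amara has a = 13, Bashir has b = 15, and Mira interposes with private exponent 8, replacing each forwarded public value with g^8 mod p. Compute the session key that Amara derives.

84

Amara receives Mira's public value M = 6^8 mod 293 instead of the honest one.
6^1 ≡ 6 (mod 293)
6^2 = (6^1)^2 ≡ 6^2 = 36 ≡ 36 (mod 293)
6^4 = (6^2)^2 ≡ 36^2 = 1296 ≡ 124 (mod 293)
6^8 = (6^4)^2 ≡ 124^2 = 15376 ≡ 140 (mod 293)
So M = 140. Amara computes K = M^13 mod 293.
140^1 ≡ 140 (mod 293)
140^2 = (140^1)^2 ≡ 140^2 = 19600 ≡ 262 (mod 293)
140^4 = (140^2)^2 ≡ 262^2 = 68644 ≡ 82 (mod 293)
140^8 = (140^4)^2 ≡ 82^2 = 6724 ≡ 278 (mod 293)
140^13 = 140^8 · 140^4 · 140^1 ≡ 278 · 82 · 140 ≡ 84 (mod 293).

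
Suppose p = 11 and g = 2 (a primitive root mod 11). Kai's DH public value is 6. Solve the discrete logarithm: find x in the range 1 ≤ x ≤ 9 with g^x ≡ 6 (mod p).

9

Try successive powers of 2 modulo 11:
2^1 ≡ 2
2^2 ≡ 4
2^3 ≡ 8
2^4 ≡ 5
2^5 ≡ 10
2^6 ≡ 9
2^7 ≡ 7
2^8 ≡ 3
2^9 ≡ 6
Found: x = 9.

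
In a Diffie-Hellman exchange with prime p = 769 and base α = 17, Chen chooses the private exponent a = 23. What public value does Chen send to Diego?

615

Public value = 17^23 mod 769.
17^1 ≡ 17 (mod 769)
17^2 = (17^1)^2 ≡ 17^2 = 289 ≡ 289 (mod 769)
17^4 = (17^2)^2 ≡ 289^2 = 83521 ≡ 469 (mod 769)
17^8 = (17^4)^2 ≡ 469^2 = 219961 ≡ 27 (mod 769)
17^16 = (17^8)^2 ≡ 27^2 = 729 ≡ 729 (mod 769)
17^23 = 17^16 · 17^4 · 17^2 · 17^1 ≡ 729 · 469 · 289 · 17 ≡ 615 (mod 769).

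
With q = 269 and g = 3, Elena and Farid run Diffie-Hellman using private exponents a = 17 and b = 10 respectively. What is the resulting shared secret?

49

Farid sends B = g^b mod q = 3^10 mod 269.
3^1 ≡ 3 (mod 269)
3^2 = (3^1)^2 ≡ 3^2 = 9 ≡ 9 (mod 269)
3^4 = (3^2)^2 ≡ 9^2 = 81 ≡ 81 (mod 269)
3^8 = (3^4)^2 ≡ 81^2 = 6561 ≡ 105 (mod 269)
3^10 = 3^8 · 3^2 ≡ 105 · 9 ≡ 138 (mod 269).
So B = 138. Elena then computes K = B^a mod q = 138^17 mod 269.
138^1 ≡ 138 (mod 269)
138^2 = (138^1)^2 ≡ 138^2 = 19044 ≡ 214 (mod 269)
138^4 = (138^2)^2 ≡ 214^2 = 45796 ≡ 66 (mod 269)
138^8 = (138^4)^2 ≡ 66^2 = 4356 ≡ 52 (mod 269)
138^16 = (138^8)^2 ≡ 52^2 = 2704 ≡ 14 (mod 269)
138^17 = 138^16 · 138^1 ≡ 14 · 138 ≡ 49 (mod 269).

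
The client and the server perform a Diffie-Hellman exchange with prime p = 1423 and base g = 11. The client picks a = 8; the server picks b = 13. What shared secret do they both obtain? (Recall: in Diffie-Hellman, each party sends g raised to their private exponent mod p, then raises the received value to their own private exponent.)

1289

The server sends B = g^b mod p = 11^13 mod 1423.
11^1 ≡ 11 (mod 1423)
11^2 = (11^1)^2 ≡ 11^2 = 121 ≡ 121 (mod 1423)
11^4 = (11^2)^2 ≡ 121^2 = 14641 ≡ 411 (mod 1423)
11^8 = (11^4)^2 ≡ 411^2 = 168921 ≡ 1007 (mod 1423)
11^13 = 11^8 · 11^4 · 11^1 ≡ 1007 · 411 · 11 ≡ 470 (mod 1423).
So B = 470. The client then computes K = B^a mod p = 470^8 mod 1423.
470^1 ≡ 470 (mod 1423)
470^2 = (470^1)^2 ≡ 470^2 = 220900 ≡ 335 (mod 1423)
470^4 = (470^2)^2 ≡ 335^2 = 112225 ≡ 1231 (mod 1423)
470^8 = (470^4)^2 ≡ 1231^2 = 1515361 ≡ 1289 (mod 1423)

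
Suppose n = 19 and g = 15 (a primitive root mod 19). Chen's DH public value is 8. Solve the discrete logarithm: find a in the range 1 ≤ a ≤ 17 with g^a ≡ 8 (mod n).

Try successive powers of 15 modulo 19:
15^1 ≡ 15
15^2 ≡ 16
15^3 ≡ 12
15^4 ≡ 9
15^5 ≡ 2
15^6 ≡ 11
15^7 ≡ 13
15^8 ≡ 5
15^9 ≡ 18
15^10 ≡ 4
15^11 ≡ 3
15^12 ≡ 7
15^13 ≡ 10
15^14 ≡ 17
15^15 ≡ 8
Found: a = 15.

15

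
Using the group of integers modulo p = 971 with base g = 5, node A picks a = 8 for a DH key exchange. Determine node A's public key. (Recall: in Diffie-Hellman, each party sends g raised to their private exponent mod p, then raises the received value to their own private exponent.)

283

Public value = 5^8 mod 971.
5^1 ≡ 5 (mod 971)
5^2 = (5^1)^2 ≡ 5^2 = 25 ≡ 25 (mod 971)
5^4 = (5^2)^2 ≡ 25^2 = 625 ≡ 625 (mod 971)
5^8 = (5^4)^2 ≡ 625^2 = 390625 ≡ 283 (mod 971)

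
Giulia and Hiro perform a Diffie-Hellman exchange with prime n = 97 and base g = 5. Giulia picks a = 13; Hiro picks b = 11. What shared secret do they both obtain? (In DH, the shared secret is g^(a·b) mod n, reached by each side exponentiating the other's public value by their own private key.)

58

Hiro sends B = g^b mod n = 5^11 mod 97.
5^1 ≡ 5 (mod 97)
5^2 = (5^1)^2 ≡ 5^2 = 25 ≡ 25 (mod 97)
5^4 = (5^2)^2 ≡ 25^2 = 625 ≡ 43 (mod 97)
5^8 = (5^4)^2 ≡ 43^2 = 1849 ≡ 6 (mod 97)
5^11 = 5^8 · 5^2 · 5^1 ≡ 6 · 25 · 5 ≡ 71 (mod 97).
So B = 71. Giulia then computes K = B^a mod n = 71^13 mod 97.
71^1 ≡ 71 (mod 97)
71^2 = (71^1)^2 ≡ 71^2 = 5041 ≡ 94 (mod 97)
71^4 = (71^2)^2 ≡ 94^2 = 8836 ≡ 9 (mod 97)
71^8 = (71^4)^2 ≡ 9^2 = 81 ≡ 81 (mod 97)
71^13 = 71^8 · 71^4 · 71^1 ≡ 81 · 9 · 71 ≡ 58 (mod 97).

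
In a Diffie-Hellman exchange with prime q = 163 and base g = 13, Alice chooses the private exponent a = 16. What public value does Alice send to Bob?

Public value = 13^16 mod 163.
13^1 ≡ 13 (mod 163)
13^2 = (13^1)^2 ≡ 13^2 = 169 ≡ 6 (mod 163)
13^4 = (13^2)^2 ≡ 6^2 = 36 ≡ 36 (mod 163)
13^8 = (13^4)^2 ≡ 36^2 = 1296 ≡ 155 (mod 163)
13^16 = (13^8)^2 ≡ 155^2 = 24025 ≡ 64 (mod 163)

64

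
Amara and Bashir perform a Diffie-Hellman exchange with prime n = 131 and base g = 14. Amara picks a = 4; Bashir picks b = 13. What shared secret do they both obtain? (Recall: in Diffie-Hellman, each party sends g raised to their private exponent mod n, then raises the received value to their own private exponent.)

Bashir sends B = g^b mod n = 14^13 mod 131.
14^1 ≡ 14 (mod 131)
14^2 = (14^1)^2 ≡ 14^2 = 196 ≡ 65 (mod 131)
14^4 = (14^2)^2 ≡ 65^2 = 4225 ≡ 33 (mod 131)
14^8 = (14^4)^2 ≡ 33^2 = 1089 ≡ 41 (mod 131)
14^13 = 14^8 · 14^4 · 14^1 ≡ 41 · 33 · 14 ≡ 78 (mod 131).
So B = 78. Amara then computes K = B^a mod n = 78^4 mod 131.
78^1 ≡ 78 (mod 131)
78^2 = (78^1)^2 ≡ 78^2 = 6084 ≡ 58 (mod 131)
78^4 = (78^2)^2 ≡ 58^2 = 3364 ≡ 89 (mod 131)

89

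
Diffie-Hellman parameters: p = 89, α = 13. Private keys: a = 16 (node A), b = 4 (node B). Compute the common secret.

Node B sends B = α^b mod p = 13^4 mod 89.
13^1 ≡ 13 (mod 89)
13^2 = (13^1)^2 ≡ 13^2 = 169 ≡ 80 (mod 89)
13^4 = (13^2)^2 ≡ 80^2 = 6400 ≡ 81 (mod 89)
So B = 81. Node A then computes K = B^a mod p = 81^16 mod 89.
81^1 ≡ 81 (mod 89)
81^2 = (81^1)^2 ≡ 81^2 = 6561 ≡ 64 (mod 89)
81^4 = (81^2)^2 ≡ 64^2 = 4096 ≡ 2 (mod 89)
81^8 = (81^4)^2 ≡ 2^2 = 4 ≡ 4 (mod 89)
81^16 = (81^8)^2 ≡ 4^2 = 16 ≡ 16 (mod 89)

16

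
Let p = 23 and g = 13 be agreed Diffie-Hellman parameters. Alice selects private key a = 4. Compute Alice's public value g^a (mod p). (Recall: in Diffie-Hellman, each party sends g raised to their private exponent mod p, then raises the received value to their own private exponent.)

Public value = 13^4 (mod 23).
13^1 ≡ 13 (mod 23)
13^2 = (13^1)^2 ≡ 13^2 = 169 ≡ 8 (mod 23)
13^4 = (13^2)^2 ≡ 8^2 = 64 ≡ 18 (mod 23)

18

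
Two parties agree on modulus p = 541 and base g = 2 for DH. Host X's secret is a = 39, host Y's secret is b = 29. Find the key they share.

Host X sends A = g^a mod p = 2^39 mod 541.
2^1 ≡ 2 (mod 541)
2^2 = (2^1)^2 ≡ 2^2 = 4 ≡ 4 (mod 541)
2^4 = (2^2)^2 ≡ 4^2 = 16 ≡ 16 (mod 541)
2^8 = (2^4)^2 ≡ 16^2 = 256 ≡ 256 (mod 541)
2^16 = (2^8)^2 ≡ 256^2 = 65536 ≡ 75 (mod 541)
2^32 = (2^16)^2 ≡ 75^2 = 5625 ≡ 215 (mod 541)
2^39 = 2^32 · 2^4 · 2^2 · 2^1 ≡ 215 · 16 · 4 · 2 ≡ 470 (mod 541).
So A = 470. Host Y then computes K = A^b mod p = 470^29 mod 541.
470^1 ≡ 470 (mod 541)
470^2 = (470^1)^2 ≡ 470^2 = 220900 ≡ 172 (mod 541)
470^4 = (470^2)^2 ≡ 172^2 = 29584 ≡ 370 (mod 541)
470^8 = (470^4)^2 ≡ 370^2 = 136900 ≡ 27 (mod 541)
470^16 = (470^8)^2 ≡ 27^2 = 729 ≡ 188 (mod 541)
470^29 = 470^16 · 470^8 · 470^4 · 470^1 ≡ 188 · 27 · 370 · 470 ≡ 242 (mod 541).

242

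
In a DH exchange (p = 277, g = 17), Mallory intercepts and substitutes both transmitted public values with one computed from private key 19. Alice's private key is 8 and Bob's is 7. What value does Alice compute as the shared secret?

81

Alice receives Mallory's public value M = 17^19 mod 277 instead of the honest one.
17^1 ≡ 17 (mod 277)
17^2 = (17^1)^2 ≡ 17^2 = 289 ≡ 12 (mod 277)
17^4 = (17^2)^2 ≡ 12^2 = 144 ≡ 144 (mod 277)
17^8 = (17^4)^2 ≡ 144^2 = 20736 ≡ 238 (mod 277)
17^16 = (17^8)^2 ≡ 238^2 = 56644 ≡ 136 (mod 277)
17^19 = 17^16 · 17^2 · 17^1 ≡ 136 · 12 · 17 ≡ 44 (mod 277).
So M = 44. Alice computes K = M^8 mod 277.
44^1 ≡ 44 (mod 277)
44^2 = (44^1)^2 ≡ 44^2 = 1936 ≡ 274 (mod 277)
44^4 = (44^2)^2 ≡ 274^2 = 75076 ≡ 9 (mod 277)
44^8 = (44^4)^2 ≡ 9^2 = 81 ≡ 81 (mod 277)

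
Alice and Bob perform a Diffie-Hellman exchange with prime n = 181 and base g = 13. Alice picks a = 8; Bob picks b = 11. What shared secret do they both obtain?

15

Alice sends A = g^a mod n = 13^8 mod 181.
13^1 ≡ 13 (mod 181)
13^2 = (13^1)^2 ≡ 13^2 = 169 ≡ 169 (mod 181)
13^4 = (13^2)^2 ≡ 169^2 = 28561 ≡ 144 (mod 181)
13^8 = (13^4)^2 ≡ 144^2 = 20736 ≡ 102 (mod 181)
So A = 102. Bob then computes K = A^b mod n = 102^11 mod 181.
102^1 ≡ 102 (mod 181)
102^2 = (102^1)^2 ≡ 102^2 = 10404 ≡ 87 (mod 181)
102^4 = (102^2)^2 ≡ 87^2 = 7569 ≡ 148 (mod 181)
102^8 = (102^4)^2 ≡ 148^2 = 21904 ≡ 3 (mod 181)
102^11 = 102^8 · 102^2 · 102^1 ≡ 3 · 87 · 102 ≡ 15 (mod 181).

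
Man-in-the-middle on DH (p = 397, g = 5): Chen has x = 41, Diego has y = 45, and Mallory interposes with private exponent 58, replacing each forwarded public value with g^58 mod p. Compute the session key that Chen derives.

25

Chen receives Mallory's public value M = 5^58 mod 397 instead of the honest one.
5^1 ≡ 5 (mod 397)
5^2 = (5^1)^2 ≡ 5^2 = 25 ≡ 25 (mod 397)
5^4 = (5^2)^2 ≡ 25^2 = 625 ≡ 228 (mod 397)
5^8 = (5^4)^2 ≡ 228^2 = 51984 ≡ 374 (mod 397)
5^16 = (5^8)^2 ≡ 374^2 = 139876 ≡ 132 (mod 397)
5^32 = (5^16)^2 ≡ 132^2 = 17424 ≡ 353 (mod 397)
5^58 = 5^32 · 5^16 · 5^8 · 5^2 ≡ 353 · 132 · 374 · 25 ≡ 36 (mod 397).
So M = 36. Chen computes K = M^41 mod 397.
36^1 ≡ 36 (mod 397)
36^2 = (36^1)^2 ≡ 36^2 = 1296 ≡ 105 (mod 397)
36^4 = (36^2)^2 ≡ 105^2 = 11025 ≡ 306 (mod 397)
36^8 = (36^4)^2 ≡ 306^2 = 93636 ≡ 341 (mod 397)
36^16 = (36^8)^2 ≡ 341^2 = 116281 ≡ 357 (mod 397)
36^32 = (36^16)^2 ≡ 357^2 = 127449 ≡ 12 (mod 397)
36^41 = 36^32 · 36^8 · 36^1 ≡ 12 · 341 · 36 ≡ 25 (mod 397).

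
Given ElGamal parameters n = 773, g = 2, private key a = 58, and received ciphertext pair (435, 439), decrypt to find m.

Shared mask s = c₁^a mod n = 435^58 mod 773.
435^1 ≡ 435 (mod 773)
435^2 = (435^1)^2 ≡ 435^2 = 189225 ≡ 613 (mod 773)
435^4 = (435^2)^2 ≡ 613^2 = 375769 ≡ 91 (mod 773)
435^8 = (435^4)^2 ≡ 91^2 = 8281 ≡ 551 (mod 773)
435^16 = (435^8)^2 ≡ 551^2 = 303601 ≡ 585 (mod 773)
435^32 = (435^16)^2 ≡ 585^2 = 342225 ≡ 559 (mod 773)
435^58 = 435^32 · 435^16 · 435^8 · 435^2 ≡ 559 · 585 · 551 · 613 ≡ 178 (mod 773).
So s = 178; s⁻¹ ≡ 152 (mod 773).
m = c₂ · s⁻¹ mod 773 = 439 · 152 mod 773 = 250.

250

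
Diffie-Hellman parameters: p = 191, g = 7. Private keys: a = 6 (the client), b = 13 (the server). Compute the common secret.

The client sends A = g^a mod p = 7^6 mod 191.
7^1 ≡ 7 (mod 191)
7^2 = (7^1)^2 ≡ 7^2 = 49 ≡ 49 (mod 191)
7^4 = (7^2)^2 ≡ 49^2 = 2401 ≡ 109 (mod 191)
7^6 = 7^4 · 7^2 ≡ 109 · 49 ≡ 184 (mod 191).
So A = 184. The server then computes K = A^b mod p = 184^13 mod 191.
184^1 ≡ 184 (mod 191)
184^2 = (184^1)^2 ≡ 184^2 = 33856 ≡ 49 (mod 191)
184^4 = (184^2)^2 ≡ 49^2 = 2401 ≡ 109 (mod 191)
184^8 = (184^4)^2 ≡ 109^2 = 11881 ≡ 39 (mod 191)
184^13 = 184^8 · 184^4 · 184^1 ≡ 39 · 109 · 184 ≡ 39 (mod 191).

39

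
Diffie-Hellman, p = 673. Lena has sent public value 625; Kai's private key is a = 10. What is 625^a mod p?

Shared key K = 625^10 mod 673.
625^1 ≡ 625 (mod 673)
625^2 = (625^1)^2 ≡ 625^2 = 390625 ≡ 285 (mod 673)
625^4 = (625^2)^2 ≡ 285^2 = 81225 ≡ 465 (mod 673)
625^8 = (625^4)^2 ≡ 465^2 = 216225 ≡ 192 (mod 673)
625^10 = 625^8 · 625^2 ≡ 192 · 285 ≡ 207 (mod 673).

207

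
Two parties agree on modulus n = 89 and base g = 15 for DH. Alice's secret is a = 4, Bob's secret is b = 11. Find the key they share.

Bob sends B = g^b mod n = 15^11 mod 89.
15^1 ≡ 15 (mod 89)
15^2 = (15^1)^2 ≡ 15^2 = 225 ≡ 47 (mod 89)
15^4 = (15^2)^2 ≡ 47^2 = 2209 ≡ 73 (mod 89)
15^8 = (15^4)^2 ≡ 73^2 = 5329 ≡ 78 (mod 89)
15^11 = 15^8 · 15^2 · 15^1 ≡ 78 · 47 · 15 ≡ 77 (mod 89).
So B = 77. Alice then computes K = B^a mod n = 77^4 mod 89.
77^1 ≡ 77 (mod 89)
77^2 = (77^1)^2 ≡ 77^2 = 5929 ≡ 55 (mod 89)
77^4 = (77^2)^2 ≡ 55^2 = 3025 ≡ 88 (mod 89)

88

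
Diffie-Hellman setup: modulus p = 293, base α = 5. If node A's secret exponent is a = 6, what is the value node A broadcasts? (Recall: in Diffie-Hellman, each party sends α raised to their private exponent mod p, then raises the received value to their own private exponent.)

Public value = 5^6 mod 293.
5^1 ≡ 5 (mod 293)
5^2 = (5^1)^2 ≡ 5^2 = 25 ≡ 25 (mod 293)
5^4 = (5^2)^2 ≡ 25^2 = 625 ≡ 39 (mod 293)
5^6 = 5^4 · 5^2 ≡ 39 · 25 ≡ 96 (mod 293).

96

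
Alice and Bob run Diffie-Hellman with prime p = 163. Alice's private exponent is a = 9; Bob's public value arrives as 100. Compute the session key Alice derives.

38

Shared key K = 100^9 mod 163.
100^1 ≡ 100 (mod 163)
100^2 = (100^1)^2 ≡ 100^2 = 10000 ≡ 57 (mod 163)
100^4 = (100^2)^2 ≡ 57^2 = 3249 ≡ 152 (mod 163)
100^8 = (100^4)^2 ≡ 152^2 = 23104 ≡ 121 (mod 163)
100^9 = 100^8 · 100^1 ≡ 121 · 100 ≡ 38 (mod 163).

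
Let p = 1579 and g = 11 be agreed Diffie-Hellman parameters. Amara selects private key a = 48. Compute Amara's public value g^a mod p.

431

Public value = 11^48 mod 1579.
11^1 ≡ 11 (mod 1579)
11^2 = (11^1)^2 ≡ 11^2 = 121 ≡ 121 (mod 1579)
11^4 = (11^2)^2 ≡ 121^2 = 14641 ≡ 430 (mod 1579)
11^8 = (11^4)^2 ≡ 430^2 = 184900 ≡ 157 (mod 1579)
11^16 = (11^8)^2 ≡ 157^2 = 24649 ≡ 964 (mod 1579)
11^32 = (11^16)^2 ≡ 964^2 = 929296 ≡ 844 (mod 1579)
11^48 = 11^32 · 11^16 ≡ 844 · 964 ≡ 431 (mod 1579).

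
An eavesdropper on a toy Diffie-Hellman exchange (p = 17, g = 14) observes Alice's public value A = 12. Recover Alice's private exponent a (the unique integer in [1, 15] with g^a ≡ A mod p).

Try successive powers of 14 modulo 17:
14^1 ≡ 14
14^2 ≡ 9
14^3 ≡ 7
14^4 ≡ 13
14^5 ≡ 12
Found: a = 5.

5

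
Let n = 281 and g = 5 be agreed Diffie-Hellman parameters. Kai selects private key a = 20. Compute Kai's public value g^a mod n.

181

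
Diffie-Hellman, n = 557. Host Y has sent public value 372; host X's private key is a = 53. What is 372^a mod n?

476

Shared key K = 372^53 mod 557.
372^1 ≡ 372 (mod 557)
372^2 = (372^1)^2 ≡ 372^2 = 138384 ≡ 248 (mod 557)
372^4 = (372^2)^2 ≡ 248^2 = 61504 ≡ 234 (mod 557)
372^8 = (372^4)^2 ≡ 234^2 = 54756 ≡ 170 (mod 557)
372^16 = (372^8)^2 ≡ 170^2 = 28900 ≡ 493 (mod 557)
372^32 = (372^16)^2 ≡ 493^2 = 243049 ≡ 197 (mod 557)
372^53 = 372^32 · 372^16 · 372^4 · 372^1 ≡ 197 · 493 · 234 · 372 ≡ 476 (mod 557).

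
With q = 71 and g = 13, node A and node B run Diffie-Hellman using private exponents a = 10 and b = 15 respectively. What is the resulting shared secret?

20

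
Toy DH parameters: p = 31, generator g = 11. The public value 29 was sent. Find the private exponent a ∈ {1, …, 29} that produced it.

3

Try successive powers of 11 modulo 31:
11^1 ≡ 11
11^2 ≡ 28
11^3 ≡ 29
Found: a = 3.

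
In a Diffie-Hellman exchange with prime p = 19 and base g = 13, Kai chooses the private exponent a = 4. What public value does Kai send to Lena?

4

Public value = 13^{4} \pmod{19}.
13^1 ≡ 13 (mod 19)
13^2 = (13^1)^2 ≡ 13^2 = 169 ≡ 17 (mod 19)
13^4 = (13^2)^2 ≡ 17^2 = 289 ≡ 4 (mod 19)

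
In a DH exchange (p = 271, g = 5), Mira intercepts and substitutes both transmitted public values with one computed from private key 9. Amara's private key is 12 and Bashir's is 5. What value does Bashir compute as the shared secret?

Bashir receives Mira's public value M = 5^9 mod 271 instead of the honest one.
5^1 ≡ 5 (mod 271)
5^2 = (5^1)^2 ≡ 5^2 = 25 ≡ 25 (mod 271)
5^4 = (5^2)^2 ≡ 25^2 = 625 ≡ 83 (mod 271)
5^8 = (5^4)^2 ≡ 83^2 = 6889 ≡ 114 (mod 271)
5^9 = 5^8 · 5^1 ≡ 114 · 5 ≡ 28 (mod 271).
So M = 28. Bashir computes K = M^5 mod 271.
28^1 ≡ 28 (mod 271)
28^2 = (28^1)^2 ≡ 28^2 = 784 ≡ 242 (mod 271)
28^4 = (28^2)^2 ≡ 242^2 = 58564 ≡ 28 (mod 271)
28^5 = 28^4 · 28^1 ≡ 28 · 28 ≡ 242 (mod 271).

242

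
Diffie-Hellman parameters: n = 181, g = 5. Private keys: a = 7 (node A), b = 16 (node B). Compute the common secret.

114

Node B sends B = g^b mod n = 5^16 mod 181.
5^1 ≡ 5 (mod 181)
5^2 = (5^1)^2 ≡ 5^2 = 25 ≡ 25 (mod 181)
5^4 = (5^2)^2 ≡ 25^2 = 625 ≡ 82 (mod 181)
5^8 = (5^4)^2 ≡ 82^2 = 6724 ≡ 27 (mod 181)
5^16 = (5^8)^2 ≡ 27^2 = 729 ≡ 5 (mod 181)
So B = 5. Node A then computes K = B^a mod n = 5^7 mod 181.
5^1 ≡ 5 (mod 181)
5^2 = (5^1)^2 ≡ 5^2 = 25 ≡ 25 (mod 181)
5^4 = (5^2)^2 ≡ 25^2 = 625 ≡ 82 (mod 181)
5^7 = 5^4 · 5^2 · 5^1 ≡ 82 · 25 · 5 ≡ 114 (mod 181).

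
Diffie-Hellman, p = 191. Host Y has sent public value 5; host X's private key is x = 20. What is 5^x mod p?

5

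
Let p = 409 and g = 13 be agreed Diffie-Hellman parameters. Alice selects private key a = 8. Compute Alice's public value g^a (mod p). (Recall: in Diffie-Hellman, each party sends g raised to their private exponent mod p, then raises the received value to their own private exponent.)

262

Public value = 13^8 (mod 409).
13^1 ≡ 13 (mod 409)
13^2 = (13^1)^2 ≡ 13^2 = 169 ≡ 169 (mod 409)
13^4 = (13^2)^2 ≡ 169^2 = 28561 ≡ 340 (mod 409)
13^8 = (13^4)^2 ≡ 340^2 = 115600 ≡ 262 (mod 409)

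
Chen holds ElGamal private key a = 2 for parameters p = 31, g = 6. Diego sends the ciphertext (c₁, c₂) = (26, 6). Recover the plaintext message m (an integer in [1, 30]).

30

Shared mask s = c₁^a mod p = 26^2 mod 31.
26^1 ≡ 26 (mod 31)
26^2 = (26^1)^2 ≡ 26^2 = 676 ≡ 25 (mod 31)
So s = 25; s⁻¹ ≡ 5 (mod 31).
m = c₂ · s⁻¹ mod 31 = 6 · 5 mod 31 = 30.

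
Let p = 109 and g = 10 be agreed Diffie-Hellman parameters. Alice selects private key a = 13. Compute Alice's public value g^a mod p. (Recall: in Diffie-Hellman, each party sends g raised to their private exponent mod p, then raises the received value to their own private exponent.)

6

Public value = 10^13 mod 109.
10^1 ≡ 10 (mod 109)
10^2 = (10^1)^2 ≡ 10^2 = 100 ≡ 100 (mod 109)
10^4 = (10^2)^2 ≡ 100^2 = 10000 ≡ 81 (mod 109)
10^8 = (10^4)^2 ≡ 81^2 = 6561 ≡ 21 (mod 109)
10^13 = 10^8 · 10^4 · 10^1 ≡ 21 · 81 · 10 ≡ 6 (mod 109).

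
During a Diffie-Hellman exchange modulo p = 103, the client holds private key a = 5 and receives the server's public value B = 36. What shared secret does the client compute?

Shared key K = 36^5 mod 103.
36^1 ≡ 36 (mod 103)
36^2 = (36^1)^2 ≡ 36^2 = 1296 ≡ 60 (mod 103)
36^4 = (36^2)^2 ≡ 60^2 = 3600 ≡ 98 (mod 103)
36^5 = 36^4 · 36^1 ≡ 98 · 36 ≡ 26 (mod 103).

26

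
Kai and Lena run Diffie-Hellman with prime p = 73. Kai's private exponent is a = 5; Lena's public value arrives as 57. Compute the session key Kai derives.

Shared key K = 57^5 mod 73.
57^1 ≡ 57 (mod 73)
57^2 = (57^1)^2 ≡ 57^2 = 3249 ≡ 37 (mod 73)
57^4 = (57^2)^2 ≡ 37^2 = 1369 ≡ 55 (mod 73)
57^5 = 57^4 · 57^1 ≡ 55 · 57 ≡ 69 (mod 73).

69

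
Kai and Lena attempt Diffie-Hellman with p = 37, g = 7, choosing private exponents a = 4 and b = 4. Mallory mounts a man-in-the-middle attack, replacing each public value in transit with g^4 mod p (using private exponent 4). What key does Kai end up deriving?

34

Kai receives Mallory's public value M = 7^4 mod 37 instead of the honest one.
7^1 ≡ 7 (mod 37)
7^2 = (7^1)^2 ≡ 7^2 = 49 ≡ 12 (mod 37)
7^4 = (7^2)^2 ≡ 12^2 = 144 ≡ 33 (mod 37)
So M = 33. Kai computes K = M^4 mod 37.
33^1 ≡ 33 (mod 37)
33^2 = (33^1)^2 ≡ 33^2 = 1089 ≡ 16 (mod 37)
33^4 = (33^2)^2 ≡ 16^2 = 256 ≡ 34 (mod 37)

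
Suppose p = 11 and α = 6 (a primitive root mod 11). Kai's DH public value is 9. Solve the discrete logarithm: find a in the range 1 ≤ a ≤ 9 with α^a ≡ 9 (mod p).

Try successive powers of 6 modulo 11:
6^1 ≡ 6
6^2 ≡ 3
6^3 ≡ 7
6^4 ≡ 9
Found: a = 4.

4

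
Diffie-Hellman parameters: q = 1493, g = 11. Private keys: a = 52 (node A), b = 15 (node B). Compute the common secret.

625

Node A sends A = g^a mod q = 11^52 mod 1493.
11^1 ≡ 11 (mod 1493)
11^2 = (11^1)^2 ≡ 11^2 = 121 ≡ 121 (mod 1493)
11^4 = (11^2)^2 ≡ 121^2 = 14641 ≡ 1204 (mod 1493)
11^8 = (11^4)^2 ≡ 1204^2 = 1449616 ≡ 1406 (mod 1493)
11^16 = (11^8)^2 ≡ 1406^2 = 1976836 ≡ 104 (mod 1493)
11^32 = (11^16)^2 ≡ 104^2 = 10816 ≡ 365 (mod 1493)
11^52 = 11^32 · 11^16 · 11^4 ≡ 365 · 104 · 1204 ≡ 124 (mod 1493).
So A = 124. Node B then computes K = A^b mod q = 124^15 mod 1493.
124^1 ≡ 124 (mod 1493)
124^2 = (124^1)^2 ≡ 124^2 = 15376 ≡ 446 (mod 1493)
124^4 = (124^2)^2 ≡ 446^2 = 198916 ≡ 347 (mod 1493)
124^8 = (124^4)^2 ≡ 347^2 = 120409 ≡ 969 (mod 1493)
124^15 = 124^8 · 124^4 · 124^2 · 124^1 ≡ 969 · 347 · 446 · 124 ≡ 625 (mod 1493).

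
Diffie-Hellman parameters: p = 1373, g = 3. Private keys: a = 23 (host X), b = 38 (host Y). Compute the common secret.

Host Y sends B = g^b mod p = 3^38 mod 1373.
3^1 ≡ 3 (mod 1373)
3^2 = (3^1)^2 ≡ 3^2 = 9 ≡ 9 (mod 1373)
3^4 = (3^2)^2 ≡ 9^2 = 81 ≡ 81 (mod 1373)
3^8 = (3^4)^2 ≡ 81^2 = 6561 ≡ 1069 (mod 1373)
3^16 = (3^8)^2 ≡ 1069^2 = 1142761 ≡ 425 (mod 1373)
3^32 = (3^16)^2 ≡ 425^2 = 180625 ≡ 762 (mod 1373)
3^38 = 3^32 · 3^4 · 3^2 ≡ 762 · 81 · 9 ≡ 806 (mod 1373).
So B = 806. Host X then computes K = B^a mod p = 806^23 mod 1373.
806^1 ≡ 806 (mod 1373)
806^2 = (806^1)^2 ≡ 806^2 = 649636 ≡ 207 (mod 1373)
806^4 = (806^2)^2 ≡ 207^2 = 42849 ≡ 286 (mod 1373)
806^8 = (806^4)^2 ≡ 286^2 = 81796 ≡ 789 (mod 1373)
806^16 = (806^8)^2 ≡ 789^2 = 622521 ≡ 552 (mod 1373)
806^23 = 806^16 · 806^4 · 806^2 · 806^1 ≡ 552 · 286 · 207 · 806 ≡ 169 (mod 1373).

169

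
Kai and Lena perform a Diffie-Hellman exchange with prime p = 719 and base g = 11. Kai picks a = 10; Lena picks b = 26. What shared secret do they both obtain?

317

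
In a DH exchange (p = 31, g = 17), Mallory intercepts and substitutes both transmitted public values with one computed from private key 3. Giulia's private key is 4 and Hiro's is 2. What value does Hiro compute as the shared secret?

Hiro receives Mallory's public value M = 17^3 mod 31 instead of the honest one.
17^1 ≡ 17 (mod 31)
17^2 = (17^1)^2 ≡ 17^2 = 289 ≡ 10 (mod 31)
17^3 = 17^2 · 17^1 ≡ 10 · 17 ≡ 15 (mod 31).
So M = 15. Hiro computes K = M^2 mod 31.
15^1 ≡ 15 (mod 31)
15^2 = (15^1)^2 ≡ 15^2 = 225 ≡ 8 (mod 31)

8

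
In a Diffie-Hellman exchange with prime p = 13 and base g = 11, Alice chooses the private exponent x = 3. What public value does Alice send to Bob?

5

Public value = 11^3 mod 13.
11^1 ≡ 11 (mod 13)
11^2 = (11^1)^2 ≡ 11^2 = 121 ≡ 4 (mod 13)
11^3 = 11^2 · 11^1 ≡ 4 · 11 ≡ 5 (mod 13).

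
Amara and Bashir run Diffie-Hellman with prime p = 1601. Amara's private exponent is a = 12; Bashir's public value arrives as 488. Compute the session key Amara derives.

1007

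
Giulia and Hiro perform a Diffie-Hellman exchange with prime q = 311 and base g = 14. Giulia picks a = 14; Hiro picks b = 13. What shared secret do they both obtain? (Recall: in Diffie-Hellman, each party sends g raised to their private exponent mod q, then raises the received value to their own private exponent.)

67

Giulia sends A = g^a mod q = 14^14 mod 311.
14^1 ≡ 14 (mod 311)
14^2 = (14^1)^2 ≡ 14^2 = 196 ≡ 196 (mod 311)
14^4 = (14^2)^2 ≡ 196^2 = 38416 ≡ 163 (mod 311)
14^8 = (14^4)^2 ≡ 163^2 = 26569 ≡ 134 (mod 311)
14^14 = 14^8 · 14^4 · 14^2 ≡ 134 · 163 · 196 ≡ 117 (mod 311).
So A = 117. Hiro then computes K = A^b mod q = 117^13 mod 311.
117^1 ≡ 117 (mod 311)
117^2 = (117^1)^2 ≡ 117^2 = 13689 ≡ 5 (mod 311)
117^4 = (117^2)^2 ≡ 5^2 = 25 ≡ 25 (mod 311)
117^8 = (117^4)^2 ≡ 25^2 = 625 ≡ 3 (mod 311)
117^13 = 117^8 · 117^4 · 117^1 ≡ 3 · 25 · 117 ≡ 67 (mod 311).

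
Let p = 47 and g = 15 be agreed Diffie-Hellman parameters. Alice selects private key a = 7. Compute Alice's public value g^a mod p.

40

Public value = 15^7 mod 47.
15^1 ≡ 15 (mod 47)
15^2 = (15^1)^2 ≡ 15^2 = 225 ≡ 37 (mod 47)
15^4 = (15^2)^2 ≡ 37^2 = 1369 ≡ 6 (mod 47)
15^7 = 15^4 · 15^2 · 15^1 ≡ 6 · 37 · 15 ≡ 40 (mod 47).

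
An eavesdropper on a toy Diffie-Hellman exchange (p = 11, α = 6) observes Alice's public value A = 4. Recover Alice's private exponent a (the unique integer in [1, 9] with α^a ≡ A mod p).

Try successive powers of 6 modulo 11:
6^1 ≡ 6
6^2 ≡ 3
6^3 ≡ 7
6^4 ≡ 9
6^5 ≡ 10
6^6 ≡ 5
6^7 ≡ 8
6^8 ≡ 4
Found: a = 8.

8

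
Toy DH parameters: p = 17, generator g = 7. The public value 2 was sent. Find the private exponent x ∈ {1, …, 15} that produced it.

10

Try successive powers of 7 modulo 17:
7^1 ≡ 7
7^2 ≡ 15
7^3 ≡ 3
7^4 ≡ 4
7^5 ≡ 11
7^6 ≡ 9
7^7 ≡ 12
7^8 ≡ 16
7^9 ≡ 10
7^10 ≡ 2
Found: x = 10.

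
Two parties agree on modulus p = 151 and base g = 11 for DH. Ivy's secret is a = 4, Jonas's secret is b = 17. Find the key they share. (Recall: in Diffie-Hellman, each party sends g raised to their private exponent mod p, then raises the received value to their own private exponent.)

80

Ivy sends A = g^a mod p = 11^4 mod 151.
11^1 ≡ 11 (mod 151)
11^2 = (11^1)^2 ≡ 11^2 = 121 ≡ 121 (mod 151)
11^4 = (11^2)^2 ≡ 121^2 = 14641 ≡ 145 (mod 151)
So A = 145. Jonas then computes K = A^b mod p = 145^17 mod 151.
145^1 ≡ 145 (mod 151)
145^2 = (145^1)^2 ≡ 145^2 = 21025 ≡ 36 (mod 151)
145^4 = (145^2)^2 ≡ 36^2 = 1296 ≡ 88 (mod 151)
145^8 = (145^4)^2 ≡ 88^2 = 7744 ≡ 43 (mod 151)
145^16 = (145^8)^2 ≡ 43^2 = 1849 ≡ 37 (mod 151)
145^17 = 145^16 · 145^1 ≡ 37 · 145 ≡ 80 (mod 151).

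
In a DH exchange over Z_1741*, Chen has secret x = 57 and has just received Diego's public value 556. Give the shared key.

Shared key K = 556^57 mod 1741.
556^1 ≡ 556 (mod 1741)
556^2 = (556^1)^2 ≡ 556^2 = 309136 ≡ 979 (mod 1741)
556^4 = (556^2)^2 ≡ 979^2 = 958441 ≡ 891 (mod 1741)
556^8 = (556^4)^2 ≡ 891^2 = 793881 ≡ 1726 (mod 1741)
556^16 = (556^8)^2 ≡ 1726^2 = 2979076 ≡ 225 (mod 1741)
556^32 = (556^16)^2 ≡ 225^2 = 50625 ≡ 136 (mod 1741)
556^57 = 556^32 · 556^16 · 556^8 · 556^1 ≡ 136 · 225 · 1726 · 556 ≡ 485 (mod 1741).

485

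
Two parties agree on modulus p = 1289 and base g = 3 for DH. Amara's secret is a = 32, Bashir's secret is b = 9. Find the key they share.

916

Amara sends A = g^a mod p = 3^32 mod 1289.
3^1 ≡ 3 (mod 1289)
3^2 = (3^1)^2 ≡ 3^2 = 9 ≡ 9 (mod 1289)
3^4 = (3^2)^2 ≡ 9^2 = 81 ≡ 81 (mod 1289)
3^8 = (3^4)^2 ≡ 81^2 = 6561 ≡ 116 (mod 1289)
3^16 = (3^8)^2 ≡ 116^2 = 13456 ≡ 566 (mod 1289)
3^32 = (3^16)^2 ≡ 566^2 = 320356 ≡ 684 (mod 1289)
So A = 684. Bashir then computes K = A^b mod p = 684^9 mod 1289.
684^1 ≡ 684 (mod 1289)
684^2 = (684^1)^2 ≡ 684^2 = 467856 ≡ 1238 (mod 1289)
684^4 = (684^2)^2 ≡ 1238^2 = 1532644 ≡ 23 (mod 1289)
684^8 = (684^4)^2 ≡ 23^2 = 529 ≡ 529 (mod 1289)
684^9 = 684^8 · 684^1 ≡ 529 · 684 ≡ 916 (mod 1289).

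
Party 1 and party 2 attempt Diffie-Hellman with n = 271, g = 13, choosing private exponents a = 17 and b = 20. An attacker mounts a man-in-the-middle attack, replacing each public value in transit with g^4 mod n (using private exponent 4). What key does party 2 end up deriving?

Party 2 receives an attacker's public value M = 13^4 mod 271 instead of the honest one.
13^1 ≡ 13 (mod 271)
13^2 = (13^1)^2 ≡ 13^2 = 169 ≡ 169 (mod 271)
13^4 = (13^2)^2 ≡ 169^2 = 28561 ≡ 106 (mod 271)
So M = 106. Party 2 computes K = M^20 mod 271.
106^1 ≡ 106 (mod 271)
106^2 = (106^1)^2 ≡ 106^2 = 11236 ≡ 125 (mod 271)
106^4 = (106^2)^2 ≡ 125^2 = 15625 ≡ 178 (mod 271)
106^8 = (106^4)^2 ≡ 178^2 = 31684 ≡ 248 (mod 271)
106^16 = (106^8)^2 ≡ 248^2 = 61504 ≡ 258 (mod 271)
106^20 = 106^16 · 106^4 ≡ 258 · 178 ≡ 125 (mod 271).

125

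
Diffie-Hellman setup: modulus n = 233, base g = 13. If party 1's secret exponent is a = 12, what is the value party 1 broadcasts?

Public value = 13^12 mod 233.
13^1 ≡ 13 (mod 233)
13^2 = (13^1)^2 ≡ 13^2 = 169 ≡ 169 (mod 233)
13^4 = (13^2)^2 ≡ 169^2 = 28561 ≡ 135 (mod 233)
13^8 = (13^4)^2 ≡ 135^2 = 18225 ≡ 51 (mod 233)
13^12 = 13^8 · 13^4 ≡ 51 · 135 ≡ 128 (mod 233).

128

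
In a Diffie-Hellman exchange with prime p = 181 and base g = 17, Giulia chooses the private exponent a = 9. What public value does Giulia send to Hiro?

19

Public value = 17^9 (mod 181).
17^1 ≡ 17 (mod 181)
17^2 = (17^1)^2 ≡ 17^2 = 289 ≡ 108 (mod 181)
17^4 = (17^2)^2 ≡ 108^2 = 11664 ≡ 80 (mod 181)
17^8 = (17^4)^2 ≡ 80^2 = 6400 ≡ 65 (mod 181)
17^9 = 17^8 · 17^1 ≡ 65 · 17 ≡ 19 (mod 181).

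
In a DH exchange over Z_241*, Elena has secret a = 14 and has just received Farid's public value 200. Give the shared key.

106

Shared key K = 200^14 mod 241.
200^1 ≡ 200 (mod 241)
200^2 = (200^1)^2 ≡ 200^2 = 40000 ≡ 235 (mod 241)
200^4 = (200^2)^2 ≡ 235^2 = 55225 ≡ 36 (mod 241)
200^8 = (200^4)^2 ≡ 36^2 = 1296 ≡ 91 (mod 241)
200^14 = 200^8 · 200^4 · 200^2 ≡ 91 · 36 · 235 ≡ 106 (mod 241).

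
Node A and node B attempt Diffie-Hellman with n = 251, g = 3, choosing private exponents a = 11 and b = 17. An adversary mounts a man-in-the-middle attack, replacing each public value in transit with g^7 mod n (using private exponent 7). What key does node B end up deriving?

115

Node B receives an adversary's public value M = 3^7 mod 251 instead of the honest one.
3^1 ≡ 3 (mod 251)
3^2 = (3^1)^2 ≡ 3^2 = 9 ≡ 9 (mod 251)
3^4 = (3^2)^2 ≡ 9^2 = 81 ≡ 81 (mod 251)
3^7 = 3^4 · 3^2 · 3^1 ≡ 81 · 9 · 3 ≡ 179 (mod 251).
So M = 179. Node B computes K = M^17 mod 251.
179^1 ≡ 179 (mod 251)
179^2 = (179^1)^2 ≡ 179^2 = 32041 ≡ 164 (mod 251)
179^4 = (179^2)^2 ≡ 164^2 = 26896 ≡ 39 (mod 251)
179^8 = (179^4)^2 ≡ 39^2 = 1521 ≡ 15 (mod 251)
179^16 = (179^8)^2 ≡ 15^2 = 225 ≡ 225 (mod 251)
179^17 = 179^16 · 179^1 ≡ 225 · 179 ≡ 115 (mod 251).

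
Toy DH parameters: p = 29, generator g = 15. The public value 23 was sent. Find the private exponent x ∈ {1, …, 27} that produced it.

Try successive powers of 15 modulo 29:
15^1 ≡ 15
15^2 ≡ 22
15^3 ≡ 11
15^4 ≡ 20
15^5 ≡ 10
15^6 ≡ 5
15^7 ≡ 17
15^8 ≡ 23
Found: x = 8.

8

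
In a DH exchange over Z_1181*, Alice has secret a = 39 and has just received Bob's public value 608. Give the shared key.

976

Shared key K = 608^39 mod 1181.
608^1 ≡ 608 (mod 1181)
608^2 = (608^1)^2 ≡ 608^2 = 369664 ≡ 11 (mod 1181)
608^4 = (608^2)^2 ≡ 11^2 = 121 ≡ 121 (mod 1181)
608^8 = (608^4)^2 ≡ 121^2 = 14641 ≡ 469 (mod 1181)
608^16 = (608^8)^2 ≡ 469^2 = 219961 ≡ 295 (mod 1181)
608^32 = (608^16)^2 ≡ 295^2 = 87025 ≡ 812 (mod 1181)
608^39 = 608^32 · 608^4 · 608^2 · 608^1 ≡ 812 · 121 · 11 · 608 ≡ 976 (mod 1181).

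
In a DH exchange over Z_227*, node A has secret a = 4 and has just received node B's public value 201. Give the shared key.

25

Shared key K = 201^4 mod 227.
201^1 ≡ 201 (mod 227)
201^2 = (201^1)^2 ≡ 201^2 = 40401 ≡ 222 (mod 227)
201^4 = (201^2)^2 ≡ 222^2 = 49284 ≡ 25 (mod 227)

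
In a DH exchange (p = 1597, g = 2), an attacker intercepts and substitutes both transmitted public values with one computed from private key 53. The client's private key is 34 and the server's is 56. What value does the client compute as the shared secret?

821

The client receives an attacker's public value M = 2^53 mod 1597 instead of the honest one.
2^1 ≡ 2 (mod 1597)
2^2 = (2^1)^2 ≡ 2^2 = 4 ≡ 4 (mod 1597)
2^4 = (2^2)^2 ≡ 4^2 = 16 ≡ 16 (mod 1597)
2^8 = (2^4)^2 ≡ 16^2 = 256 ≡ 256 (mod 1597)
2^16 = (2^8)^2 ≡ 256^2 = 65536 ≡ 59 (mod 1597)
2^32 = (2^16)^2 ≡ 59^2 = 3481 ≡ 287 (mod 1597)
2^53 = 2^32 · 2^16 · 2^4 · 2^1 ≡ 287 · 59 · 16 · 2 ≡ 473 (mod 1597).
So M = 473. The client computes K = M^34 mod 1597.
473^1 ≡ 473 (mod 1597)
473^2 = (473^1)^2 ≡ 473^2 = 223729 ≡ 149 (mod 1597)
473^4 = (473^2)^2 ≡ 149^2 = 22201 ≡ 1440 (mod 1597)
473^8 = (473^4)^2 ≡ 1440^2 = 2073600 ≡ 694 (mod 1597)
473^16 = (473^8)^2 ≡ 694^2 = 481636 ≡ 939 (mod 1597)
473^32 = (473^16)^2 ≡ 939^2 = 881721 ≡ 177 (mod 1597)
473^34 = 473^32 · 473^2 ≡ 177 · 149 ≡ 821 (mod 1597).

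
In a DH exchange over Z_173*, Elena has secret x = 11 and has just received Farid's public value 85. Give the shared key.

6

Shared key K = 85^11 mod 173.
85^1 ≡ 85 (mod 173)
85^2 = (85^1)^2 ≡ 85^2 = 7225 ≡ 132 (mod 173)
85^4 = (85^2)^2 ≡ 132^2 = 17424 ≡ 124 (mod 173)
85^8 = (85^4)^2 ≡ 124^2 = 15376 ≡ 152 (mod 173)
85^11 = 85^8 · 85^2 · 85^1 ≡ 152 · 132 · 85 ≡ 6 (mod 173).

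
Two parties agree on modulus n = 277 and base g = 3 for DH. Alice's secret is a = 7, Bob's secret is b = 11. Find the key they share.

190

Alice sends A = g^a mod n = 3^7 mod 277.
3^1 ≡ 3 (mod 277)
3^2 = (3^1)^2 ≡ 3^2 = 9 ≡ 9 (mod 277)
3^4 = (3^2)^2 ≡ 9^2 = 81 ≡ 81 (mod 277)
3^7 = 3^4 · 3^2 · 3^1 ≡ 81 · 9 · 3 ≡ 248 (mod 277).
So A = 248. Bob then computes K = A^b mod n = 248^11 mod 277.
248^1 ≡ 248 (mod 277)
248^2 = (248^1)^2 ≡ 248^2 = 61504 ≡ 10 (mod 277)
248^4 = (248^2)^2 ≡ 10^2 = 100 ≡ 100 (mod 277)
248^8 = (248^4)^2 ≡ 100^2 = 10000 ≡ 28 (mod 277)
248^11 = 248^8 · 248^2 · 248^1 ≡ 28 · 10 · 248 ≡ 190 (mod 277).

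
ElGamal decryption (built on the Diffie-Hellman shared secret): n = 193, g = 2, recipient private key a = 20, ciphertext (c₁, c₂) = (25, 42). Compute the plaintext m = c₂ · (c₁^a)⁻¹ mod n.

118

Shared mask s = c₁^a mod n = 25^20 mod 193.
25^1 ≡ 25 (mod 193)
25^2 = (25^1)^2 ≡ 25^2 = 625 ≡ 46 (mod 193)
25^4 = (25^2)^2 ≡ 46^2 = 2116 ≡ 186 (mod 193)
25^8 = (25^4)^2 ≡ 186^2 = 34596 ≡ 49 (mod 193)
25^16 = (25^8)^2 ≡ 49^2 = 2401 ≡ 85 (mod 193)
25^20 = 25^16 · 25^4 ≡ 85 · 186 ≡ 177 (mod 193).
So s = 177; s⁻¹ ≡ 12 (mod 193).
m = c₂ · s⁻¹ mod 193 = 42 · 12 mod 193 = 118.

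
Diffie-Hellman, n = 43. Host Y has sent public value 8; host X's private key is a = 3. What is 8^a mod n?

Shared key K = 8^3 mod 43.
8^1 ≡ 8 (mod 43)
8^2 = (8^1)^2 ≡ 8^2 = 64 ≡ 21 (mod 43)
8^3 = 8^2 · 8^1 ≡ 21 · 8 ≡ 39 (mod 43).

39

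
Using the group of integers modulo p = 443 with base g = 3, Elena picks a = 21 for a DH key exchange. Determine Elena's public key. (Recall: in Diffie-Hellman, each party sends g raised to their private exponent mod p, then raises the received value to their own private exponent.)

Public value = 3^21 (mod 443).
3^1 ≡ 3 (mod 443)
3^2 = (3^1)^2 ≡ 3^2 = 9 ≡ 9 (mod 443)
3^4 = (3^2)^2 ≡ 9^2 = 81 ≡ 81 (mod 443)
3^8 = (3^4)^2 ≡ 81^2 = 6561 ≡ 359 (mod 443)
3^16 = (3^8)^2 ≡ 359^2 = 128881 ≡ 411 (mod 443)
3^21 = 3^16 · 3^4 · 3^1 ≡ 411 · 81 · 3 ≡ 198 (mod 443).

198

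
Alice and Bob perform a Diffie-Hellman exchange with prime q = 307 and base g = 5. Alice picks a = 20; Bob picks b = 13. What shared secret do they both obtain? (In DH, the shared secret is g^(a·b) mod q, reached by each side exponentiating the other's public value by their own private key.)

69

Alice sends A = g^a mod q = 5^20 mod 307.
5^1 ≡ 5 (mod 307)
5^2 = (5^1)^2 ≡ 5^2 = 25 ≡ 25 (mod 307)
5^4 = (5^2)^2 ≡ 25^2 = 625 ≡ 11 (mod 307)
5^8 = (5^4)^2 ≡ 11^2 = 121 ≡ 121 (mod 307)
5^16 = (5^8)^2 ≡ 121^2 = 14641 ≡ 212 (mod 307)
5^20 = 5^16 · 5^4 ≡ 212 · 11 ≡ 183 (mod 307).
So A = 183. Bob then computes K = A^b mod q = 183^13 mod 307.
183^1 ≡ 183 (mod 307)
183^2 = (183^1)^2 ≡ 183^2 = 33489 ≡ 26 (mod 307)
183^4 = (183^2)^2 ≡ 26^2 = 676 ≡ 62 (mod 307)
183^8 = (183^4)^2 ≡ 62^2 = 3844 ≡ 160 (mod 307)
183^13 = 183^8 · 183^4 · 183^1 ≡ 160 · 62 · 183 ≡ 69 (mod 307).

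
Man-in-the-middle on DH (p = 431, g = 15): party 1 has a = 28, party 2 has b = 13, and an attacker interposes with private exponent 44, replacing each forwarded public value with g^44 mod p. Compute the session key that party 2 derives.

Party 2 receives an attacker's public value M = 15^44 mod 431 instead of the honest one.
15^1 ≡ 15 (mod 431)
15^2 = (15^1)^2 ≡ 15^2 = 225 ≡ 225 (mod 431)
15^4 = (15^2)^2 ≡ 225^2 = 50625 ≡ 198 (mod 431)
15^8 = (15^4)^2 ≡ 198^2 = 39204 ≡ 414 (mod 431)
15^16 = (15^8)^2 ≡ 414^2 = 171396 ≡ 289 (mod 431)
15^32 = (15^16)^2 ≡ 289^2 = 83521 ≡ 338 (mod 431)
15^44 = 15^32 · 15^8 · 15^4 ≡ 338 · 414 · 198 ≡ 132 (mod 431).
So M = 132. Party 2 computes K = M^13 mod 431.
132^1 ≡ 132 (mod 431)
132^2 = (132^1)^2 ≡ 132^2 = 17424 ≡ 184 (mod 431)
132^4 = (132^2)^2 ≡ 184^2 = 33856 ≡ 238 (mod 431)
132^8 = (132^4)^2 ≡ 238^2 = 56644 ≡ 183 (mod 431)
132^13 = 132^8 · 132^4 · 132^1 ≡ 183 · 238 · 132 ≡ 19 (mod 431).

19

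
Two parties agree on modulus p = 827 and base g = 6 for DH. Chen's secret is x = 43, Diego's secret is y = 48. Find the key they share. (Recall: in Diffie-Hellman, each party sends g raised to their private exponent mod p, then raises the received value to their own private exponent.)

Diego sends B = g^y mod p = 6^48 mod 827.
6^1 ≡ 6 (mod 827)
6^2 = (6^1)^2 ≡ 6^2 = 36 ≡ 36 (mod 827)
6^4 = (6^2)^2 ≡ 36^2 = 1296 ≡ 469 (mod 827)
6^8 = (6^4)^2 ≡ 469^2 = 219961 ≡ 806 (mod 827)
6^16 = (6^8)^2 ≡ 806^2 = 649636 ≡ 441 (mod 827)
6^32 = (6^16)^2 ≡ 441^2 = 194481 ≡ 136 (mod 827)
6^48 = 6^32 · 6^16 ≡ 136 · 441 ≡ 432 (mod 827).
So B = 432. Chen then computes K = B^x mod p = 432^43 mod 827.
432^1 ≡ 432 (mod 827)
432^2 = (432^1)^2 ≡ 432^2 = 186624 ≡ 549 (mod 827)
432^4 = (432^2)^2 ≡ 549^2 = 301401 ≡ 373 (mod 827)
432^8 = (432^4)^2 ≡ 373^2 = 139129 ≡ 193 (mod 827)
432^16 = (432^8)^2 ≡ 193^2 = 37249 ≡ 34 (mod 827)
432^32 = (432^16)^2 ≡ 34^2 = 1156 ≡ 329 (mod 827)
432^43 = 432^32 · 432^8 · 432^2 · 432^1 ≡ 329 · 193 · 549 · 432 ≡ 689 (mod 827).

689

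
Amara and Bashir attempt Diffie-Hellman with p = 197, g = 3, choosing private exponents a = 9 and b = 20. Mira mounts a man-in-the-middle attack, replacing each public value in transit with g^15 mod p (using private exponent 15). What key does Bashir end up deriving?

59

Bashir receives Mira's public value M = 3^15 mod 197 instead of the honest one.
3^1 ≡ 3 (mod 197)
3^2 = (3^1)^2 ≡ 3^2 = 9 ≡ 9 (mod 197)
3^4 = (3^2)^2 ≡ 9^2 = 81 ≡ 81 (mod 197)
3^8 = (3^4)^2 ≡ 81^2 = 6561 ≡ 60 (mod 197)
3^15 = 3^8 · 3^4 · 3^2 · 3^1 ≡ 60 · 81 · 9 · 3 ≡ 18 (mod 197).
So M = 18. Bashir computes K = M^20 mod 197.
18^1 ≡ 18 (mod 197)
18^2 = (18^1)^2 ≡ 18^2 = 324 ≡ 127 (mod 197)
18^4 = (18^2)^2 ≡ 127^2 = 16129 ≡ 172 (mod 197)
18^8 = (18^4)^2 ≡ 172^2 = 29584 ≡ 34 (mod 197)
18^16 = (18^8)^2 ≡ 34^2 = 1156 ≡ 171 (mod 197)
18^20 = 18^16 · 18^4 ≡ 171 · 172 ≡ 59 (mod 197).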